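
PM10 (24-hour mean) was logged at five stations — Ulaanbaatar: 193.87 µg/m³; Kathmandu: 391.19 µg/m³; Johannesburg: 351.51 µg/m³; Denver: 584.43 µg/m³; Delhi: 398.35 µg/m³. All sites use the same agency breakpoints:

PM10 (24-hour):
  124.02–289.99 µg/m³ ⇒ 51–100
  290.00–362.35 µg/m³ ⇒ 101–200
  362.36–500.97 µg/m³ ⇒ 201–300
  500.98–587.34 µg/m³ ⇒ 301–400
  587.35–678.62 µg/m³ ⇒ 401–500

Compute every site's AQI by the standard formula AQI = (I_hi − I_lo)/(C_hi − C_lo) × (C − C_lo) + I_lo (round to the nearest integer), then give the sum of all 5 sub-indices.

1103

Ulaanbaatar: 193.87 lies in 124.02–289.99, so I_lo=51, I_hi=100, C_lo=124.02, C_hi=289.99.
(100−51)/(289.99−124.02) × (193.87−124.02) + 51 = 49/165.97 × 69.85 + 51 ≈ 71.62 → 72.
Kathmandu: 391.19 lies in 362.36–500.97, so I_lo=201, I_hi=300, C_lo=362.36, C_hi=500.97.
(300−201)/(500.97−362.36) × (391.19−362.36) + 201 = 99/138.61 × 28.83 + 201 ≈ 221.59 → 222.
Johannesburg: 351.51 lies in 290.00–362.35, so I_lo=101, I_hi=200, C_lo=290.00, C_hi=362.35.
(200−101)/(362.35−290.00) × (351.51−290.00) + 101 = 99/72.35 × 61.51 + 101 ≈ 185.17 → 185.
Denver 584.43: bracket 500.98–587.34 → index 301–400; slope 99/86.36, offset 83.45.
AQI = 301 + 99/86.36·83.45 ≈ 396.66 ⇒ 397.
Delhi: 398.35 ∈ [362.36, 500.97] ↔ index [201, 300].
201 + (398.35−362.36)·(300−201)/(500.97−362.36) = 201 + 35.99·99/138.61 ≈ 226.71, so AQI = 227.
AQIs: Ulaanbaatar=72, Kathmandu=222, Johannesburg=185, Denver=397, Delhi=227. Sum = 72 + 222 + 185 + 397 + 227 = 1103.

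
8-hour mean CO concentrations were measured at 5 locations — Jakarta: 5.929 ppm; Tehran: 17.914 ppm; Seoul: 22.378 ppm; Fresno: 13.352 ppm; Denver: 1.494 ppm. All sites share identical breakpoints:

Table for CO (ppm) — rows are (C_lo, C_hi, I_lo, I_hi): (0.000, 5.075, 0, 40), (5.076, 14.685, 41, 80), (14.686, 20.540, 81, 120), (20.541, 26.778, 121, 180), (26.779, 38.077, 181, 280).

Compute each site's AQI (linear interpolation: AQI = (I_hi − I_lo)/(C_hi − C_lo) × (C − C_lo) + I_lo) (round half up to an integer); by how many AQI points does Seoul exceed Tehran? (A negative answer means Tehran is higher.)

35

Jakarta: row 5.076–14.685 (AQI 41–80). (80−41)·(5.929−5.076)/(14.685−5.076) + 41 = 39·0.853/9.609 + 41 ≈ 44.46 → 44.
Tehran 17.914: bracket 14.686–20.540 → index 81–120; slope 39/5.854, offset 3.228.
AQI = 81 + 39/5.854·3.228 ≈ 102.51 ⇒ 103.
Seoul: 22.378 lies in 20.541–26.778, so I_lo=121, I_hi=180, C_lo=20.541, C_hi=26.778.
(180−121)/(26.778−20.541) × (22.378−20.541) + 121 = 59/6.237 × 1.837 + 121 ≈ 138.38 → 138.
Fresno 13.352: bracket 5.076–14.685 → index 41–80; slope 39/9.609, offset 8.276.
AQI = 41 + 39/9.609·8.276 ≈ 74.59 ⇒ 75.
Denver 1.494: bracket 0.000–5.075 → index 0–40; slope 40/5.075, offset 1.494.
AQI = 0 + 40/5.075·1.494 ≈ 11.78 ⇒ 12.
AQIs: Jakarta=44, Tehran=103, Seoul=138, Fresno=75, Denver=12. Seoul (138) − Tehran (103) = 35.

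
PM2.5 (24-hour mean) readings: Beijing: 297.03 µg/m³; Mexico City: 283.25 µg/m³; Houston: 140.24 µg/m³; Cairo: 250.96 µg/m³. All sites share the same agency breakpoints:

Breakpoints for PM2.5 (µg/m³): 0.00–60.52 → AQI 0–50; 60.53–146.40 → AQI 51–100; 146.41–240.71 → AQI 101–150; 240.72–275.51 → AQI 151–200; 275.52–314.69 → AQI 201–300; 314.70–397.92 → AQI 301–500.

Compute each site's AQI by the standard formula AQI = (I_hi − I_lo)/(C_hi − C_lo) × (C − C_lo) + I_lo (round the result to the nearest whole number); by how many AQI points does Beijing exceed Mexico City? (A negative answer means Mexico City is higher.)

34

Beijing: 297.03 lies in 275.52–314.69, so I_lo=201, I_hi=300, C_lo=275.52, C_hi=314.69.
(300−201)/(314.69−275.52) × (297.03−275.52) + 201 = 99/39.17 × 21.51 + 201 ≈ 255.37 → 255.
Mexico City: 283.25 ∈ [275.52, 314.69] ↔ index [201, 300].
201 + (283.25−275.52)·(300−201)/(314.69−275.52) = 201 + 7.73·99/39.17 ≈ 220.54, so AQI = 221.
Houston: 140.24 ∈ [60.53, 146.40] ↔ index [51, 100].
51 + (140.24−60.53)·(100−51)/(146.40−60.53) = 51 + 79.71·49/85.87 ≈ 96.48, so AQI = 96.
Cairo: 250.96 ∈ [240.72, 275.51] ↔ index [151, 200].
151 + (250.96−240.72)·(200−151)/(275.51−240.72) = 151 + 10.24·49/34.79 ≈ 165.42, so AQI = 165.
AQIs: Beijing=255, Mexico City=221, Houston=96, Cairo=165. Beijing (255) − Mexico City (221) = 34.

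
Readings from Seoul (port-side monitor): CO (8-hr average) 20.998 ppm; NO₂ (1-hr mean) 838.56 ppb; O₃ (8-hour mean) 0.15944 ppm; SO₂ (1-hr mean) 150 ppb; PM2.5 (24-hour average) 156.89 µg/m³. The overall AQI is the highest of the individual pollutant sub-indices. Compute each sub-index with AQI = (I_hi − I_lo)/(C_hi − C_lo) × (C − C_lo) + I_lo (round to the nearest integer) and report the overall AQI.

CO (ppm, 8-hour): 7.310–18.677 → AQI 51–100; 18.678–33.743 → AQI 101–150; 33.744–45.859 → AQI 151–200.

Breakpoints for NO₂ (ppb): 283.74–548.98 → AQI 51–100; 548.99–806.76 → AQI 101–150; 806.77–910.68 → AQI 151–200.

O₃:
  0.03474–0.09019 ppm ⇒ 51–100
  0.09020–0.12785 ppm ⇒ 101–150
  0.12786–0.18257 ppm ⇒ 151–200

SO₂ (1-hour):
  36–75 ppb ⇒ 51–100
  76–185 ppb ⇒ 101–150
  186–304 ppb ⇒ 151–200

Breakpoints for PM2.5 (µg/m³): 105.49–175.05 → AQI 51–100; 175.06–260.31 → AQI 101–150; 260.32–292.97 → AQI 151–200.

CO: row 18.678–33.743 (AQI 101–150). (150−101)·(20.998−18.678)/(33.743−18.678) + 101 = 49·2.320/15.065 + 101 ≈ 108.55 → 109.
NO₂: 838.56 lies in 806.77–910.68, so I_lo=151, I_hi=200, C_lo=806.77, C_hi=910.68.
(200−151)/(910.68−806.77) × (838.56−806.77) + 151 = 49/103.91 × 31.79 + 151 ≈ 165.99 → 166.
O₃: 0.15944 ∈ [0.12786, 0.18257] ↔ index [151, 200].
151 + (0.15944−0.12786)·(200−151)/(0.18257−0.12786) = 151 + 0.03158·49/0.05471 ≈ 179.28, so AQI = 179.
SO₂ 150: bracket 76–185 → index 101–150; slope 49/109, offset 74.
AQI = 101 + 49/109·74 ≈ 134.27 ⇒ 134.
PM2.5 156.89: bracket 105.49–175.05 → index 51–100; slope 49/69.56, offset 51.40.
AQI = 51 + 49/69.56·51.40 ≈ 87.21 ⇒ 87.
Sub-indices: CO→109, NO₂→166, O₃→179, SO₂→134, PM2.5→87. Overall AQI = max = 179; dominant pollutant is O₃.
AQI 179: Unhealthy.

179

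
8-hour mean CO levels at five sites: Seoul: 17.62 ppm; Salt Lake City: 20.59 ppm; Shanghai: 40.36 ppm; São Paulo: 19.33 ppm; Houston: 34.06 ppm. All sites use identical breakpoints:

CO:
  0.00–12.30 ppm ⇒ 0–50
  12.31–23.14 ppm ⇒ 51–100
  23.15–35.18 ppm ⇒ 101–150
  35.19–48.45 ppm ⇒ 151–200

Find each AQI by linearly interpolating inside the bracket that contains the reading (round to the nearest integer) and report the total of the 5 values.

561

Seoul: 17.62 lies in 12.31–23.14, so I_lo=51, I_hi=100, C_lo=12.31, C_hi=23.14.
(100−51)/(23.14−12.31) × (17.62−12.31) + 51 = 49/10.83 × 5.31 + 51 ≈ 75.02 → 75.
Salt Lake City: 20.59 lies in 12.31–23.14, so I_lo=51, I_hi=100, C_lo=12.31, C_hi=23.14.
(100−51)/(23.14−12.31) × (20.59−12.31) + 51 = 49/10.83 × 8.28 + 51 ≈ 88.46 → 88.
Shanghai: row 35.19–48.45 (AQI 151–200). (200−151)·(40.36−35.19)/(48.45−35.19) + 151 = 49·5.17/13.26 + 151 ≈ 170.10 → 170.
São Paulo: row 12.31–23.14 (AQI 51–100). (100−51)·(19.33−12.31)/(23.14−12.31) + 51 = 49·7.02/10.83 + 51 ≈ 82.76 → 83.
Houston 34.06: bracket 23.15–35.18 → index 101–150; slope 49/12.03, offset 10.91.
AQI = 101 + 49/12.03·10.91 ≈ 145.44 ⇒ 145.
AQIs: Seoul=75, Salt Lake City=88, Shanghai=170, São Paulo=83, Houston=145. Sum = 75 + 88 + 170 + 83 + 145 = 561.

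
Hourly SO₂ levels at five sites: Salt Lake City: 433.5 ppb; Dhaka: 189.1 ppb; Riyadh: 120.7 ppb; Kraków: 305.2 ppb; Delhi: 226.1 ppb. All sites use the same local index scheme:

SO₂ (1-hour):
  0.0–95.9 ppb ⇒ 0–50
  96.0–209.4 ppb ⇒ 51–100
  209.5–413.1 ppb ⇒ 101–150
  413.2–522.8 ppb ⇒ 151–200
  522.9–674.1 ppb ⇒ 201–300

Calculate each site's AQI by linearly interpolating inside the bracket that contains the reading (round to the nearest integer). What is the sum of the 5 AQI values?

Salt Lake City: row 413.2–522.8 (AQI 151–200). (200−151)·(433.5−413.2)/(522.8−413.2) + 151 = 49·20.3/109.6 + 151 ≈ 160.08 → 160.
Dhaka: 189.1 ∈ [96.0, 209.4] ↔ index [51, 100].
51 + (189.1−96.0)·(100−51)/(209.4−96.0) = 51 + 93.1·49/113.4 ≈ 91.23, so AQI = 91.
Riyadh: row 96.0–209.4 (AQI 51–100). (100−51)·(120.7−96.0)/(209.4−96.0) + 51 = 49·24.7/113.4 + 51 ≈ 61.67 → 62.
Kraków 305.2: bracket 209.5–413.1 → index 101–150; slope 49/203.6, offset 95.7.
AQI = 101 + 49/203.6·95.7 ≈ 124.03 ⇒ 124.
Delhi: 226.1 lies in 209.5–413.1, so I_lo=101, I_hi=150, C_lo=209.5, C_hi=413.1.
(150−101)/(413.1−209.5) × (226.1−209.5) + 101 = 49/203.6 × 16.6 + 101 ≈ 105.00 → 105.
AQIs: Salt Lake City=160, Dhaka=91, Riyadh=62, Kraków=124, Delhi=105. Sum = 160 + 91 + 62 + 124 + 105 = 542.

542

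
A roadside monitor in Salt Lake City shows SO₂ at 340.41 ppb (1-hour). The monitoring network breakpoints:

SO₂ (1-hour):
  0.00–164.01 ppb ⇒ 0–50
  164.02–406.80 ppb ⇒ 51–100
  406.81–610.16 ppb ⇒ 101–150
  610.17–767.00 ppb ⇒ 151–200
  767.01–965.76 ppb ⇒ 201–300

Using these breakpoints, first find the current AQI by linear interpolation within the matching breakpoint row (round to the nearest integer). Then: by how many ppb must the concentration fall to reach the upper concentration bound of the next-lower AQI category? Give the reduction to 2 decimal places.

SO₂: 340.41 ∈ [164.02, 406.80] ↔ index [51, 100].
51 + (340.41−164.02)·(100−51)/(406.80−164.02) = 51 + 176.39·49/242.78 ≈ 86.60, so AQI = 87.
Current AQI 87 is in the Moderate range (51–100). The next-lower category tops out at AQI 50, whose upper concentration bound is 164.01 ppb.
Reduction needed = 340.41 − 164.01 = 176.40 ppb.

176.40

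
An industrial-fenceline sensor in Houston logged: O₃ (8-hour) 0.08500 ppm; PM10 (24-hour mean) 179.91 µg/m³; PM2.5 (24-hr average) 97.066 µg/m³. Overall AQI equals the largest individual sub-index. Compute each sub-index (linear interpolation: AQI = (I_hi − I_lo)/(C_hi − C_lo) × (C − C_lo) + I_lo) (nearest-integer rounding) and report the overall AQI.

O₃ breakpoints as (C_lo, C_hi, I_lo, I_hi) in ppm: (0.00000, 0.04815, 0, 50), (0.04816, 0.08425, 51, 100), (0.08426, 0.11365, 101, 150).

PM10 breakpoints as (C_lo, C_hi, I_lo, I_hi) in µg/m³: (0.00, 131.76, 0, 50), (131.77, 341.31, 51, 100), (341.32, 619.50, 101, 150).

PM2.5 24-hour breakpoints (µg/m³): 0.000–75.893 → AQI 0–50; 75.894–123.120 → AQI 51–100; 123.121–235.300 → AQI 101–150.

O₃: 0.08500 lies in 0.08426–0.11365, so I_lo=101, I_hi=150, C_lo=0.08426, C_hi=0.11365.
(150−101)/(0.11365−0.08426) × (0.08500−0.08426) + 101 = 49/0.02939 × 0.00074 + 101 ≈ 102.23 → 102.
PM10: 179.91 ∈ [131.77, 341.31] ↔ index [51, 100].
51 + (179.91−131.77)·(100−51)/(341.31−131.77) = 51 + 48.14·49/209.54 ≈ 62.26, so AQI = 62.
PM2.5: 97.066 ∈ [75.894, 123.120] ↔ index [51, 100].
51 + (97.066−75.894)·(100−51)/(123.120−75.894) = 51 + 21.172·49/47.226 ≈ 72.97, so AQI = 73.
Sub-indices: O₃→102, PM10→62, PM2.5→73. Overall AQI = max = 102; dominant pollutant is O₃.
AQI 102: Unhealthy for Sensitive Groups.

102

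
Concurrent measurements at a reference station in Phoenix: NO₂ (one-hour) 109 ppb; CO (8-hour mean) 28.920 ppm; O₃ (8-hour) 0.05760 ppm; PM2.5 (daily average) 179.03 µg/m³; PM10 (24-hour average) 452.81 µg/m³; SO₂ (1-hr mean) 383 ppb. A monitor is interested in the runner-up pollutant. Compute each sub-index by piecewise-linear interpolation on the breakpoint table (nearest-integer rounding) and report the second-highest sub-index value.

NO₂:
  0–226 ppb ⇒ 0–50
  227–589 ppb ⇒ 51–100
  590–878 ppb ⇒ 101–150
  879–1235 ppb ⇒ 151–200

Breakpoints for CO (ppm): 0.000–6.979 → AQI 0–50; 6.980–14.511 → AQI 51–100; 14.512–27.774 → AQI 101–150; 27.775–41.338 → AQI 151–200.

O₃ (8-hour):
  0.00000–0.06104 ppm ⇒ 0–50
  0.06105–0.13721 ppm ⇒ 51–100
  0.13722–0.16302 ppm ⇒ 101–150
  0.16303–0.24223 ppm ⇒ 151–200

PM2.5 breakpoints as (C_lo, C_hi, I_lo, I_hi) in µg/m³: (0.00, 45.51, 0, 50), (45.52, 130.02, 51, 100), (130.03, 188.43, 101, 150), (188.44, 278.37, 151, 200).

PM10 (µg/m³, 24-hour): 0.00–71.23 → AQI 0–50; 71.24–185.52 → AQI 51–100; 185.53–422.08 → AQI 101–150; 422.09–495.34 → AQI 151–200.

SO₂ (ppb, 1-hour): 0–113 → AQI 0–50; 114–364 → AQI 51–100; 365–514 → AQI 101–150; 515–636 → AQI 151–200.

NO₂: 109 lies in 0–226, so I_lo=0, I_hi=50, C_lo=0, C_hi=226.
(50−0)/(226−0) × (109−0) + 0 = 50/226 × 109 + 0 ≈ 24.12 → 24.
CO: 28.920 ∈ [27.775, 41.338] ↔ index [151, 200].
151 + (28.920−27.775)·(200−151)/(41.338−27.775) = 151 + 1.145·49/13.563 ≈ 155.14, so AQI = 155.
O₃: 0.05760 lies in 0.00000–0.06104, so I_lo=0, I_hi=50, C_lo=0.00000, C_hi=0.06104.
(50−0)/(0.06104−0.00000) × (0.05760−0.00000) + 0 = 50/0.06104 × 0.05760 + 0 ≈ 47.18 → 47.
PM2.5: row 130.03–188.43 (AQI 101–150). (150−101)·(179.03−130.03)/(188.43−130.03) + 101 = 49·49.00/58.40 + 101 ≈ 142.11 → 142.
PM10: row 422.09–495.34 (AQI 151–200). (200−151)·(452.81−422.09)/(495.34−422.09) + 151 = 49·30.72/73.25 + 151 ≈ 171.55 → 172.
SO₂ 383: bracket 365–514 → index 101–150; slope 49/149, offset 18.
AQI = 101 + 49/149·18 ≈ 106.92 ⇒ 107.
Sub-indices: NO₂→24, CO→155, O₃→47, PM2.5→142, PM10→172, SO₂→107. Ranked high→low: 172, 155, 142, 107, 47, 24. Second-highest sub-index = 155.

155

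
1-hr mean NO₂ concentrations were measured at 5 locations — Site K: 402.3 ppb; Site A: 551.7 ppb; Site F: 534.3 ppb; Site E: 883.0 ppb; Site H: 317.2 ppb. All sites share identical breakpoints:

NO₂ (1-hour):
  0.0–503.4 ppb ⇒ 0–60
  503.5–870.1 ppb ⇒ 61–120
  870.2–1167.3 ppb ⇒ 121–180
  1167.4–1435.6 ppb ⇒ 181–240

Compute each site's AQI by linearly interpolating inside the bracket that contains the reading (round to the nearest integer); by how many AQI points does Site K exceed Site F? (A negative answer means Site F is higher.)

-18

Site K: 402.3 lies in 0.0–503.4, so I_lo=0, I_hi=60, C_lo=0.0, C_hi=503.4.
(60−0)/(503.4−0.0) × (402.3−0.0) + 0 = 60/503.4 × 402.3 + 0 ≈ 47.95 → 48.
Site A: 551.7 lies in 503.5–870.1, so I_lo=61, I_hi=120, C_lo=503.5, C_hi=870.1.
(120−61)/(870.1−503.5) × (551.7−503.5) + 61 = 59/366.6 × 48.2 + 61 ≈ 68.76 → 69.
Site F: 534.3 ∈ [503.5, 870.1] ↔ index [61, 120].
61 + (534.3−503.5)·(120−61)/(870.1−503.5) = 61 + 30.8·59/366.6 ≈ 65.96, so AQI = 66.
Site E: 883.0 lies in 870.2–1167.3, so I_lo=121, I_hi=180, C_lo=870.2, C_hi=1167.3.
(180−121)/(1167.3−870.2) × (883.0−870.2) + 121 = 59/297.1 × 12.8 + 121 ≈ 123.54 → 124.
Site H: 317.2 lies in 0.0–503.4, so I_lo=0, I_hi=60, C_lo=0.0, C_hi=503.4.
(60−0)/(503.4−0.0) × (317.2−0.0) + 0 = 60/503.4 × 317.2 + 0 ≈ 37.81 → 38.
AQIs: Site K=48, Site A=69, Site F=66, Site E=124, Site H=38. Site K (48) − Site F (66) = -18.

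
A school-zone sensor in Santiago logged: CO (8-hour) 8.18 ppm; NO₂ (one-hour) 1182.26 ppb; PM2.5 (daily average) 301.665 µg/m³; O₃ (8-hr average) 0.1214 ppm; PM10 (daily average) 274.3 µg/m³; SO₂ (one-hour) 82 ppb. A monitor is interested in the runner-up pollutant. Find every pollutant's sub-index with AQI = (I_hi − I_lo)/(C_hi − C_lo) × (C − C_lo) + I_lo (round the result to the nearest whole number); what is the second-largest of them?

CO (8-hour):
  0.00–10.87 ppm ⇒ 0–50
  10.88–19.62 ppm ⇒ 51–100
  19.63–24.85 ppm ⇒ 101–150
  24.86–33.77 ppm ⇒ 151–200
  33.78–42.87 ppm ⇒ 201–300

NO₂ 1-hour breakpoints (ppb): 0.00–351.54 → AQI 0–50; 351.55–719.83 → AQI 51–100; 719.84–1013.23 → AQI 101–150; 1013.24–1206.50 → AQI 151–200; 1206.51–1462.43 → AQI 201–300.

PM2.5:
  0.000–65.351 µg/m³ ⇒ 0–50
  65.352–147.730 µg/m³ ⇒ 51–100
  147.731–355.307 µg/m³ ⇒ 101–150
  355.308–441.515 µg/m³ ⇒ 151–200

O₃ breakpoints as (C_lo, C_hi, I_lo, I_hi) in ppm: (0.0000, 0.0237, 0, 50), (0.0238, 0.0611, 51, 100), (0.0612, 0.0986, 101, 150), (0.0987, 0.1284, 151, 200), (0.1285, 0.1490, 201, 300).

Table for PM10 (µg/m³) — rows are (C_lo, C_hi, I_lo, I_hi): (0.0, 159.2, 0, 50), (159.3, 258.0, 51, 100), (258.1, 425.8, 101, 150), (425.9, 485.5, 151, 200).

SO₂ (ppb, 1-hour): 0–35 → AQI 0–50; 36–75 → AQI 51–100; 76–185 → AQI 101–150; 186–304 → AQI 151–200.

188

CO: 8.18 lies in 0.00–10.87, so I_lo=0, I_hi=50, C_lo=0.00, C_hi=10.87.
(50−0)/(10.87−0.00) × (8.18−0.00) + 0 = 50/10.87 × 8.18 + 0 ≈ 37.63 → 38.
NO₂: 1182.26 lies in 1013.24–1206.50, so I_lo=151, I_hi=200, C_lo=1013.24, C_hi=1206.50.
(200−151)/(1206.50−1013.24) × (1182.26−1013.24) + 151 = 49/193.26 × 169.02 + 151 ≈ 193.85 → 194.
PM2.5: 301.665 ∈ [147.731, 355.307] ↔ index [101, 150].
101 + (301.665−147.731)·(150−101)/(355.307−147.731) = 101 + 153.934·49/207.576 ≈ 137.34, so AQI = 137.
O₃: row 0.0987–0.1284 (AQI 151–200). (200−151)·(0.1214−0.0987)/(0.1284−0.0987) + 151 = 49·0.0227/0.0297 + 151 ≈ 188.45 → 188.
PM10: 274.3 lies in 258.1–425.8, so I_lo=101, I_hi=150, C_lo=258.1, C_hi=425.8.
(150−101)/(425.8−258.1) × (274.3−258.1) + 101 = 49/167.7 × 16.2 + 101 ≈ 105.73 → 106.
SO₂: row 76–185 (AQI 101–150). (150−101)·(82−76)/(185−76) + 101 = 49·6/109 + 101 ≈ 103.70 → 104.
Sub-indices: CO→38, NO₂→194, PM2.5→137, O₃→188, PM10→106, SO₂→104. Ranked high→low: 194, 188, 137, 106, 104, 38. Second-highest sub-index = 188.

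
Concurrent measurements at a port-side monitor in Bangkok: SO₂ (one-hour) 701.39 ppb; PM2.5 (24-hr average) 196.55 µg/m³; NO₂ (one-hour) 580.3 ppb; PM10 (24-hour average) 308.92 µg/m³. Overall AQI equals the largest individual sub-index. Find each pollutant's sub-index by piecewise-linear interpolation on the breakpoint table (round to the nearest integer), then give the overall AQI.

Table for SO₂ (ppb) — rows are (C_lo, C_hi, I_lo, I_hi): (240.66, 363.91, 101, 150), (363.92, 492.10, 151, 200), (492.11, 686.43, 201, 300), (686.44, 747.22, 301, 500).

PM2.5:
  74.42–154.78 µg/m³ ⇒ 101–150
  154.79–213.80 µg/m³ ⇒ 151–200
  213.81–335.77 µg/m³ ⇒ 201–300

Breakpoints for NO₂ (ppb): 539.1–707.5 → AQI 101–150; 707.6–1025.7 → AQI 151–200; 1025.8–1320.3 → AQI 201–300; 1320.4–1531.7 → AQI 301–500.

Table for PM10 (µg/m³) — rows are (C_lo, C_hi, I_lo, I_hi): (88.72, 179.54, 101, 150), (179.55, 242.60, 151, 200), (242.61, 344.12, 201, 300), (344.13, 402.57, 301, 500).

350

SO₂: 701.39 ∈ [686.44, 747.22] ↔ index [301, 500].
301 + (701.39−686.44)·(500−301)/(747.22−686.44) = 301 + 14.95·199/60.78 ≈ 349.95, so AQI = 350.
PM2.5: row 154.79–213.80 (AQI 151–200). (200−151)·(196.55−154.79)/(213.80−154.79) + 151 = 49·41.76/59.01 + 151 ≈ 185.68 → 186.
NO₂ 580.3: bracket 539.1–707.5 → index 101–150; slope 49/168.4, offset 41.2.
AQI = 101 + 49/168.4·41.2 ≈ 112.99 ⇒ 113.
PM10: 308.92 ∈ [242.61, 344.12] ↔ index [201, 300].
201 + (308.92−242.61)·(300−201)/(344.12−242.61) = 201 + 66.31·99/101.51 ≈ 265.67, so AQI = 266.
Sub-indices: SO₂→350, PM2.5→186, NO₂→113, PM10→266. Overall AQI = max = 350; dominant pollutant is SO₂.
AQI 350: Hazardous.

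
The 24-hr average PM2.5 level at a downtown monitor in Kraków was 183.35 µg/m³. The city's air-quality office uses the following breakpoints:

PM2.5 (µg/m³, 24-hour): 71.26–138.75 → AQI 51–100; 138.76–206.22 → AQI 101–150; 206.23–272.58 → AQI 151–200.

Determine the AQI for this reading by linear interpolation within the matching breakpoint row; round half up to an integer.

PM2.5: 183.35 lies in 138.76–206.22, so I_lo=101, I_hi=150, C_lo=138.76, C_hi=206.22.
(150−101)/(206.22−138.76) × (183.35−138.76) + 101 = 49/67.46 × 44.59 + 101 ≈ 133.39 → 133.

133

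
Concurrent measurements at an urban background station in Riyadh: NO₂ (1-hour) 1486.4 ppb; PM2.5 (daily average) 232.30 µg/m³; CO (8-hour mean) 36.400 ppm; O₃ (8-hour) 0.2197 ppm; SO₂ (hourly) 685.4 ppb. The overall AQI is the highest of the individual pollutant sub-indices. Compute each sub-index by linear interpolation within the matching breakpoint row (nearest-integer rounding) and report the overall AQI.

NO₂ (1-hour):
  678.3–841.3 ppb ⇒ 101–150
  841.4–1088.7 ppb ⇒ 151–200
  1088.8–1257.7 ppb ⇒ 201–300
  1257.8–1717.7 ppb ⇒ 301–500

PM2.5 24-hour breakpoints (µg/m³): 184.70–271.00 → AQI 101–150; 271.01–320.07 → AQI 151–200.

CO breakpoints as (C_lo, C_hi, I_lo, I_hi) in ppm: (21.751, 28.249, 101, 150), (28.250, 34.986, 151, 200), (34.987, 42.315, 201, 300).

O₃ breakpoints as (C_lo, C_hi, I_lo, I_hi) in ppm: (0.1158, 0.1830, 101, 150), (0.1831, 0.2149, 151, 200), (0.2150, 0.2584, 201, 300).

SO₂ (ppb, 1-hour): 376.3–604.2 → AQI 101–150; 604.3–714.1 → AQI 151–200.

NO₂ 1486.4: bracket 1257.8–1717.7 → index 301–500; slope 199/459.9, offset 228.6.
AQI = 301 + 199/459.9·228.6 ≈ 399.92 ⇒ 400.
PM2.5 232.30: bracket 184.70–271.00 → index 101–150; slope 49/86.30, offset 47.60.
AQI = 101 + 49/86.30·47.60 ≈ 128.03 ⇒ 128.
CO: 36.400 ∈ [34.987, 42.315] ↔ index [201, 300].
201 + (36.400−34.987)·(300−201)/(42.315−34.987) = 201 + 1.413·99/7.328 ≈ 220.09, so AQI = 220.
O₃ 0.2197: bracket 0.2150–0.2584 → index 201–300; slope 99/0.0434, offset 0.0047.
AQI = 201 + 99/0.0434·0.0047 ≈ 211.72 ⇒ 212.
SO₂: 685.4 lies in 604.3–714.1, so I_lo=151, I_hi=200, C_lo=604.3, C_hi=714.1.
(200−151)/(714.1−604.3) × (685.4−604.3) + 151 = 49/109.8 × 81.1 + 151 ≈ 187.19 → 187.
Sub-indices: NO₂→400, PM2.5→128, CO→220, O₃→212, SO₂→187. Overall AQI = max = 400; dominant pollutant is NO₂.

400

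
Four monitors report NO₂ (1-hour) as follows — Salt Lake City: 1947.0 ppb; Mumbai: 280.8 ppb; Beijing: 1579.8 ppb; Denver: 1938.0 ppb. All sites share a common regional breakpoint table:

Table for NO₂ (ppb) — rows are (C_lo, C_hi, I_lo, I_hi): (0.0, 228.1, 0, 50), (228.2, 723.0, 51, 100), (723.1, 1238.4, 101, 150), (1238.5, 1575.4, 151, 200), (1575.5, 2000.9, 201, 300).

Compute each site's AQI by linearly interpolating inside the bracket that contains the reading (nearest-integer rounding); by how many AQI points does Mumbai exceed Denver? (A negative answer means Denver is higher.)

Salt Lake City: row 1575.5–2000.9 (AQI 201–300). (300−201)·(1947.0−1575.5)/(2000.9−1575.5) + 201 = 99·371.5/425.4 + 201 ≈ 287.46 → 287.
Mumbai 280.8: bracket 228.2–723.0 → index 51–100; slope 49/494.8, offset 52.6.
AQI = 51 + 49/494.8·52.6 ≈ 56.21 ⇒ 56.
Beijing: 1579.8 ∈ [1575.5, 2000.9] ↔ index [201, 300].
201 + (1579.8−1575.5)·(300−201)/(2000.9−1575.5) = 201 + 4.3·99/425.4 ≈ 202.00, so AQI = 202.
Denver 1938.0: bracket 1575.5–2000.9 → index 201–300; slope 99/425.4, offset 362.5.
AQI = 201 + 99/425.4·362.5 ≈ 285.36 ⇒ 285.
AQIs: Salt Lake City=287, Mumbai=56, Beijing=202, Denver=285. Mumbai (56) − Denver (285) = -229.

-229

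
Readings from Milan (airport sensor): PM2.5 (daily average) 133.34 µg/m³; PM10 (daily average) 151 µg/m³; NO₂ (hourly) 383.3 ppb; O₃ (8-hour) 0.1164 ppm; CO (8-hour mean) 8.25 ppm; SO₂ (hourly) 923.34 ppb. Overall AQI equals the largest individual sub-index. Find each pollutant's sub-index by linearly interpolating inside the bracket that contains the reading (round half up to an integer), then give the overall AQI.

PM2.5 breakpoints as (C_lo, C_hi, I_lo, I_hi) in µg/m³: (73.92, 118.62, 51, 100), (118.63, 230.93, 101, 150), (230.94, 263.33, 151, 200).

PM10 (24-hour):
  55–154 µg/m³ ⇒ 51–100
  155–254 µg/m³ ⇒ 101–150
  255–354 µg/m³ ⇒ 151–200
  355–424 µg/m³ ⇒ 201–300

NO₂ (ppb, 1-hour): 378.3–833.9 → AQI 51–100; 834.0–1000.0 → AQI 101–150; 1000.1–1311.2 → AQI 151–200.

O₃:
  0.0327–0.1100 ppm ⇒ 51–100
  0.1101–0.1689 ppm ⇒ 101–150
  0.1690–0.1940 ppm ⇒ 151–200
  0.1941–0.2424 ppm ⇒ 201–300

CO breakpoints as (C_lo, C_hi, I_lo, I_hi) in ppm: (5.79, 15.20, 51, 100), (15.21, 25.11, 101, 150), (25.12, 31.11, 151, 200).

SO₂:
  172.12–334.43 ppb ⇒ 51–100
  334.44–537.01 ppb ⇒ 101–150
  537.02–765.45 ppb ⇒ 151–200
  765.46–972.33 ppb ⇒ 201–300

PM2.5: 133.34 lies in 118.63–230.93, so I_lo=101, I_hi=150, C_lo=118.63, C_hi=230.93.
(150−101)/(230.93−118.63) × (133.34−118.63) + 101 = 49/112.30 × 14.71 + 101 ≈ 107.42 → 107.
PM10: 151 ∈ [55, 154] ↔ index [51, 100].
51 + (151−55)·(100−51)/(154−55) = 51 + 96·49/99 ≈ 98.52, so AQI = 99.
NO₂ 383.3: bracket 378.3–833.9 → index 51–100; slope 49/455.6, offset 5.0.
AQI = 51 + 49/455.6·5.0 ≈ 51.54 ⇒ 52.
O₃: 0.1164 lies in 0.1101–0.1689, so I_lo=101, I_hi=150, C_lo=0.1101, C_hi=0.1689.
(150−101)/(0.1689−0.1101) × (0.1164−0.1101) + 101 = 49/0.0588 × 0.0063 + 101 ≈ 106.25 → 106.
CO: 8.25 lies in 5.79–15.20, so I_lo=51, I_hi=100, C_lo=5.79, C_hi=15.20.
(100−51)/(15.20−5.79) × (8.25−5.79) + 51 = 49/9.41 × 2.46 + 51 ≈ 63.81 → 64.
SO₂: row 765.46–972.33 (AQI 201–300). (300−201)·(923.34−765.46)/(972.33−765.46) + 201 = 99·157.88/206.87 + 201 ≈ 276.56 → 277.
Sub-indices: PM2.5→107, PM10→99, NO₂→52, O₃→106, CO→64, SO₂→277. Overall AQI = max = 277; dominant pollutant is SO₂.

277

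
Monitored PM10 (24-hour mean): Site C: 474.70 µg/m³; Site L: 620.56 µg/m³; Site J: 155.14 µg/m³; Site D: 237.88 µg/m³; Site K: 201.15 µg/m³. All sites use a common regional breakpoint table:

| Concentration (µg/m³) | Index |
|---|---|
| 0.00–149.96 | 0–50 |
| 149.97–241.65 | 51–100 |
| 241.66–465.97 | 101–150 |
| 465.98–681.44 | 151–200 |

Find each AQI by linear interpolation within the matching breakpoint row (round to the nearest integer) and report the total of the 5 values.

569

Site C 474.70: bracket 465.98–681.44 → index 151–200; slope 49/215.46, offset 8.72.
AQI = 151 + 49/215.46·8.72 ≈ 152.98 ⇒ 153.
Site L: 620.56 lies in 465.98–681.44, so I_lo=151, I_hi=200, C_lo=465.98, C_hi=681.44.
(200−151)/(681.44−465.98) × (620.56−465.98) + 151 = 49/215.46 × 154.58 + 151 ≈ 186.15 → 186.
Site J: 155.14 lies in 149.97–241.65, so I_lo=51, I_hi=100, C_lo=149.97, C_hi=241.65.
(100−51)/(241.65−149.97) × (155.14−149.97) + 51 = 49/91.68 × 5.17 + 51 ≈ 53.76 → 54.
Site D: 237.88 ∈ [149.97, 241.65] ↔ index [51, 100].
51 + (237.88−149.97)·(100−51)/(241.65−149.97) = 51 + 87.91·49/91.68 ≈ 97.99, so AQI = 98.
Site K: 201.15 lies in 149.97–241.65, so I_lo=51, I_hi=100, C_lo=149.97, C_hi=241.65.
(100−51)/(241.65−149.97) × (201.15−149.97) + 51 = 49/91.68 × 51.18 + 51 ≈ 78.35 → 78.
AQIs: Site C=153, Site L=186, Site J=54, Site D=98, Site K=78. Sum = 153 + 186 + 54 + 98 + 78 = 569.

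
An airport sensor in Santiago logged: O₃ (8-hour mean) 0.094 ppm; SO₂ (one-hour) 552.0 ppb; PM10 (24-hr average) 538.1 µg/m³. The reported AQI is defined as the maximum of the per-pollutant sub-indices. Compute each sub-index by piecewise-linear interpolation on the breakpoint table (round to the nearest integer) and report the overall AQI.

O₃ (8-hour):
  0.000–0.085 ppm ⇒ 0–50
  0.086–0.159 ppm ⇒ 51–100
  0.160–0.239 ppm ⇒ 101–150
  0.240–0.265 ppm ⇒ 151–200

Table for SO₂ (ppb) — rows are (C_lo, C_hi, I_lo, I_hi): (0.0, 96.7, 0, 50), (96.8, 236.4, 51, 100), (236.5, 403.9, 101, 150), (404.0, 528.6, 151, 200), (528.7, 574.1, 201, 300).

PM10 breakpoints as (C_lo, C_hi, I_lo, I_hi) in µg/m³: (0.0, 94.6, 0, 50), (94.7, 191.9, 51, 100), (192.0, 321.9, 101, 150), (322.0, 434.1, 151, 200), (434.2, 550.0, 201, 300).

290

O₃: row 0.086–0.159 (AQI 51–100). (100−51)·(0.094−0.086)/(0.159−0.086) + 51 = 49·0.008/0.073 + 51 ≈ 56.37 → 56.
SO₂ 552.0: bracket 528.7–574.1 → index 201–300; slope 99/45.4, offset 23.3.
AQI = 201 + 99/45.4·23.3 ≈ 251.81 ⇒ 252.
PM10 538.1: bracket 434.2–550.0 → index 201–300; slope 99/115.8, offset 103.9.
AQI = 201 + 99/115.8·103.9 ≈ 289.83 ⇒ 290.
Sub-indices: O₃→56, SO₂→252, PM10→290. Overall AQI = max = 290; dominant pollutant is PM10.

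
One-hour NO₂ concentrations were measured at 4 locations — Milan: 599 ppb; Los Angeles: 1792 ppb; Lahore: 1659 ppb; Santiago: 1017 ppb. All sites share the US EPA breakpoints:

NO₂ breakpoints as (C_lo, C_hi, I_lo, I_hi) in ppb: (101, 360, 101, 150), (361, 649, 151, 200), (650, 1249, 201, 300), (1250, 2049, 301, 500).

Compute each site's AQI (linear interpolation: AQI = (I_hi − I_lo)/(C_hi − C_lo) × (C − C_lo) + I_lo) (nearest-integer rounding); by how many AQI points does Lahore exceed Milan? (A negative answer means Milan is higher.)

Milan 599: bracket 361–649 → index 151–200; slope 49/288, offset 238.
AQI = 151 + 49/288·238 ≈ 191.49 ⇒ 191.
Los Angeles: 1792 ∈ [1250, 2049] ↔ index [301, 500].
301 + (1792−1250)·(500−301)/(2049−1250) = 301 + 542·199/799 ≈ 435.99, so AQI = 436.
Lahore: row 1250–2049 (AQI 301–500). (500−301)·(1659−1250)/(2049−1250) + 301 = 199·409/799 + 301 ≈ 402.87 → 403.
Santiago: 1017 lies in 650–1249, so I_lo=201, I_hi=300, C_lo=650, C_hi=1249.
(300−201)/(1249−650) × (1017−650) + 201 = 99/599 × 367 + 201 ≈ 261.66 → 262.
AQIs: Milan=191, Los Angeles=436, Lahore=403, Santiago=262. Lahore (403) − Milan (191) = 212.

212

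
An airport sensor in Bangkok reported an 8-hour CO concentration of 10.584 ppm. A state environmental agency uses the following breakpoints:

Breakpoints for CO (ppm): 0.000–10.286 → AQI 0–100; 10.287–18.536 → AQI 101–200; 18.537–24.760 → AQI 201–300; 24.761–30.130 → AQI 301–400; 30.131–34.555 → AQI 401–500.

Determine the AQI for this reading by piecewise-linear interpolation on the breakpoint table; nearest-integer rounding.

CO: 10.584 ∈ [10.287, 18.536] ↔ index [101, 200].
101 + (10.584−10.287)·(200−101)/(18.536−10.287) = 101 + 0.297·99/8.249 ≈ 104.56, so AQI = 105.

105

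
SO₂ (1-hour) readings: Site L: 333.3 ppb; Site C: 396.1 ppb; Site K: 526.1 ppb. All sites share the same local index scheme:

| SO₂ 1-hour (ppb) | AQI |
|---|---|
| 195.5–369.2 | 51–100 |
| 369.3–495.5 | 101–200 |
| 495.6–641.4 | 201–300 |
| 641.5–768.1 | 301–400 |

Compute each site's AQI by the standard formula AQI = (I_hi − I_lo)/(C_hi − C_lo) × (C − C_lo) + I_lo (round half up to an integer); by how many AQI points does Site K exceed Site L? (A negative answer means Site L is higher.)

132

Site L: row 195.5–369.2 (AQI 51–100). (100−51)·(333.3−195.5)/(369.2−195.5) + 51 = 49·137.8/173.7 + 51 ≈ 89.87 → 90.
Site C: 396.1 ∈ [369.3, 495.5] ↔ index [101, 200].
101 + (396.1−369.3)·(200−101)/(495.5−369.3) = 101 + 26.8·99/126.2 ≈ 122.02, so AQI = 122.
Site K: 526.1 lies in 495.6–641.4, so I_lo=201, I_hi=300, C_lo=495.6, C_hi=641.4.
(300−201)/(641.4−495.6) × (526.1−495.6) + 201 = 99/145.8 × 30.5 + 201 ≈ 221.71 → 222.
AQIs: Site L=90, Site C=122, Site K=222. Site K (222) − Site L (90) = 132.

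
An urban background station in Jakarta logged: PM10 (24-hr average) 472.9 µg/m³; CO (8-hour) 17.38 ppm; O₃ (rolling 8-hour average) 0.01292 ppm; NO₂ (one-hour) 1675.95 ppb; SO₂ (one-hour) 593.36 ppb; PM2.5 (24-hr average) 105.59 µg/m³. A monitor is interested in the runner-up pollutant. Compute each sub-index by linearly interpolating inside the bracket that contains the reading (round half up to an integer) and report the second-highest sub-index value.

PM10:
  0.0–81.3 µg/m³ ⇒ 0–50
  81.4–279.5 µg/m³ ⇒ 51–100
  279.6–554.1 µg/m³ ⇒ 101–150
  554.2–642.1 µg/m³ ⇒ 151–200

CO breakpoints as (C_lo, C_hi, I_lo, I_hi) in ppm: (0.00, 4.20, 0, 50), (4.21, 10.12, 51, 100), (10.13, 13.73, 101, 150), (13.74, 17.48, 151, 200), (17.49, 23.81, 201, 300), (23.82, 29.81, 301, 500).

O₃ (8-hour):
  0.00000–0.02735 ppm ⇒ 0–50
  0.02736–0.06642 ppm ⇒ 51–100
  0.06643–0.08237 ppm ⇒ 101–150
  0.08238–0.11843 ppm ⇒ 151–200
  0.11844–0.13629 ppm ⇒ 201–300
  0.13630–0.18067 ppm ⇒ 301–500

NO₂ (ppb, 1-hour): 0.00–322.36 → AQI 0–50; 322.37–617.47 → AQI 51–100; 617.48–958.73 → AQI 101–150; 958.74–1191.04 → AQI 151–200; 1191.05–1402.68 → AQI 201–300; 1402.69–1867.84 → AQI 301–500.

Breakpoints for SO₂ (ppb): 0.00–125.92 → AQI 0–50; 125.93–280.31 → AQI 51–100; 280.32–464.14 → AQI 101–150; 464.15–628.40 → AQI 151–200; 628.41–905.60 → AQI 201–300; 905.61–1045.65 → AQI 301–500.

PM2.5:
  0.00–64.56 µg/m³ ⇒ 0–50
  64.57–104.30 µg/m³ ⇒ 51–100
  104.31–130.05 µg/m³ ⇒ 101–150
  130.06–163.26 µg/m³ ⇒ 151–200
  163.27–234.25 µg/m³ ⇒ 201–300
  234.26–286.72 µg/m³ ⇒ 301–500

199

PM10 472.9: bracket 279.6–554.1 → index 101–150; slope 49/274.5, offset 193.3.
AQI = 101 + 49/274.5·193.3 ≈ 135.51 ⇒ 136.
CO: row 13.74–17.48 (AQI 151–200). (200−151)·(17.38−13.74)/(17.48−13.74) + 151 = 49·3.64/3.74 + 151 ≈ 198.69 → 199.
O₃: 0.01292 ∈ [0.00000, 0.02735] ↔ index [0, 50].
0 + (0.01292−0.00000)·(50−0)/(0.02735−0.00000) = 0 + 0.01292·50/0.02735 ≈ 23.62, so AQI = 24.
NO₂: 1675.95 ∈ [1402.69, 1867.84] ↔ index [301, 500].
301 + (1675.95−1402.69)·(500−301)/(1867.84−1402.69) = 301 + 273.26·199/465.15 ≈ 417.91, so AQI = 418.
SO₂ 593.36: bracket 464.15–628.40 → index 151–200; slope 49/164.25, offset 129.21.
AQI = 151 + 49/164.25·129.21 ≈ 189.55 ⇒ 190.
PM2.5: 105.59 ∈ [104.31, 130.05] ↔ index [101, 150].
101 + (105.59−104.31)·(150−101)/(130.05−104.31) = 101 + 1.28·49/25.74 ≈ 103.44, so AQI = 103.
Sub-indices: PM10→136, CO→199, O₃→24, NO₂→418, SO₂→190, PM2.5→103. Ranked high→low: 418, 199, 190, 136, 103, 24. Second-highest sub-index = 199.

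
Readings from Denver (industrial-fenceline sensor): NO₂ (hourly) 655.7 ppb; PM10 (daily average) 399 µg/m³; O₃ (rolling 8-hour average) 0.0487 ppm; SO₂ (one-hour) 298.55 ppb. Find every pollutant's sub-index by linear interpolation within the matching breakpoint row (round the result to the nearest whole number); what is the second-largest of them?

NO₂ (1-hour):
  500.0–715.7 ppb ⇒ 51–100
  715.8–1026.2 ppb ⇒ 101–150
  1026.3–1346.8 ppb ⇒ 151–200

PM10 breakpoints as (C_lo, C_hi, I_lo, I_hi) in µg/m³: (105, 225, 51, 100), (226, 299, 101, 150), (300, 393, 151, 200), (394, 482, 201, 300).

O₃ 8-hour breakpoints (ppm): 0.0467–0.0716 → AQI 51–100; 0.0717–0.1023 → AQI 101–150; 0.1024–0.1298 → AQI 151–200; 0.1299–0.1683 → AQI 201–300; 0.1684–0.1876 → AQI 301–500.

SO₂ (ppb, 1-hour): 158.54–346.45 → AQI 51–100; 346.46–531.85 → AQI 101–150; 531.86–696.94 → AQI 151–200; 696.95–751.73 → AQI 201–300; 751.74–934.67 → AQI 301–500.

NO₂: 655.7 lies in 500.0–715.7, so I_lo=51, I_hi=100, C_lo=500.0, C_hi=715.7.
(100−51)/(715.7−500.0) × (655.7−500.0) + 51 = 49/215.7 × 155.7 + 51 ≈ 86.37 → 86.
PM10: 399 lies in 394–482, so I_lo=201, I_hi=300, C_lo=394, C_hi=482.
(300−201)/(482−394) × (399−394) + 201 = 99/88 × 5 + 201 ≈ 206.63 → 207.
O₃: row 0.0467–0.0716 (AQI 51–100). (100−51)·(0.0487−0.0467)/(0.0716−0.0467) + 51 = 49·0.0020/0.0249 + 51 ≈ 54.94 → 55.
SO₂: row 158.54–346.45 (AQI 51–100). (100−51)·(298.55−158.54)/(346.45−158.54) + 51 = 49·140.01/187.91 + 51 ≈ 87.51 → 88.
Sub-indices: NO₂→86, PM10→207, O₃→55, SO₂→88. Ranked high→low: 207, 88, 86, 55. Second-highest sub-index = 88.

88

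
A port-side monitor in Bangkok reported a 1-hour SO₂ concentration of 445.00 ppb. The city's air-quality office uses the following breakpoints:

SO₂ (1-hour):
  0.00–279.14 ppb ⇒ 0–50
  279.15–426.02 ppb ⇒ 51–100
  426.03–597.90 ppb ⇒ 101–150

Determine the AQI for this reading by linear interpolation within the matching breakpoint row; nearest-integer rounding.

106

SO₂: 445.00 lies in 426.03–597.90, so I_lo=101, I_hi=150, C_lo=426.03, C_hi=597.90.
(150−101)/(597.90−426.03) × (445.00−426.03) + 101 = 49/171.87 × 18.97 + 101 ≈ 106.41 → 106.
AQI 106 falls in the Unhealthy for Sensitive Groups category.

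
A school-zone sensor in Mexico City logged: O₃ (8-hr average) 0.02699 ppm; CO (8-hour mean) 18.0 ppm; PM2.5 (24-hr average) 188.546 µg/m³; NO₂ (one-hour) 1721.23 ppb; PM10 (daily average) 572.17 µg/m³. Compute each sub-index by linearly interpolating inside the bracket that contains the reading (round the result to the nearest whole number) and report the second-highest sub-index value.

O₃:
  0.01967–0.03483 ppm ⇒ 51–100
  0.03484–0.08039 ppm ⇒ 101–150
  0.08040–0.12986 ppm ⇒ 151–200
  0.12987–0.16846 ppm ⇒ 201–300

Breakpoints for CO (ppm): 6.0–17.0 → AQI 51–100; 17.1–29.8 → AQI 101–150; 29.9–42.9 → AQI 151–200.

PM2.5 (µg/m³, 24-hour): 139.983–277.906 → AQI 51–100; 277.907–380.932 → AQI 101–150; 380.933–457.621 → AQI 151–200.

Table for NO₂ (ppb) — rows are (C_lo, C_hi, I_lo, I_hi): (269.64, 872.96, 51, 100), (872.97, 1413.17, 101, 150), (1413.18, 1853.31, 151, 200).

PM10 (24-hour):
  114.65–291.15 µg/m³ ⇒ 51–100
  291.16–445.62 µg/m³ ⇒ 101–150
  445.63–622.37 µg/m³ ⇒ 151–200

185

O₃: 0.02699 lies in 0.01967–0.03483, so I_lo=51, I_hi=100, C_lo=0.01967, C_hi=0.03483.
(100−51)/(0.03483−0.01967) × (0.02699−0.01967) + 51 = 49/0.01516 × 0.00732 + 51 ≈ 74.66 → 75.
CO: row 17.1–29.8 (AQI 101–150). (150−101)·(18.0−17.1)/(29.8−17.1) + 101 = 49·0.9/12.7 + 101 ≈ 104.47 → 104.
PM2.5: 188.546 ∈ [139.983, 277.906] ↔ index [51, 100].
51 + (188.546−139.983)·(100−51)/(277.906−139.983) = 51 + 48.563·49/137.923 ≈ 68.25, so AQI = 68.
NO₂: row 1413.18–1853.31 (AQI 151–200). (200−151)·(1721.23−1413.18)/(1853.31−1413.18) + 151 = 49·308.05/440.13 + 151 ≈ 185.30 → 185.
PM10: 572.17 lies in 445.63–622.37, so I_lo=151, I_hi=200, C_lo=445.63, C_hi=622.37.
(200−151)/(622.37−445.63) × (572.17−445.63) + 151 = 49/176.74 × 126.54 + 151 ≈ 186.08 → 186.
Sub-indices: O₃→75, CO→104, PM2.5→68, NO₂→185, PM10→186. Ranked high→low: 186, 185, 104, 75, 68. Second-highest sub-index = 185.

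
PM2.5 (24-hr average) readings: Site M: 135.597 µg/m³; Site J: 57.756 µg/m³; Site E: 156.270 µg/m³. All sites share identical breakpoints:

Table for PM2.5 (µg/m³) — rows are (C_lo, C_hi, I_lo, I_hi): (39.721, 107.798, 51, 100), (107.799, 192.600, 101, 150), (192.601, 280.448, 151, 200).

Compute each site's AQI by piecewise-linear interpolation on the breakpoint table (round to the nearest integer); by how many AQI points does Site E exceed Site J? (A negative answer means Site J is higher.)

Site M: row 107.799–192.600 (AQI 101–150). (150−101)·(135.597−107.799)/(192.600−107.799) + 101 = 49·27.798/84.801 + 101 ≈ 117.06 → 117.
Site J: row 39.721–107.798 (AQI 51–100). (100−51)·(57.756−39.721)/(107.798−39.721) + 51 = 49·18.035/68.077 + 51 ≈ 63.98 → 64.
Site E: row 107.799–192.600 (AQI 101–150). (150−101)·(156.270−107.799)/(192.600−107.799) + 101 = 49·48.471/84.801 + 101 ≈ 129.01 → 129.
AQIs: Site M=117, Site J=64, Site E=129. Site E (129) − Site J (64) = 65.

65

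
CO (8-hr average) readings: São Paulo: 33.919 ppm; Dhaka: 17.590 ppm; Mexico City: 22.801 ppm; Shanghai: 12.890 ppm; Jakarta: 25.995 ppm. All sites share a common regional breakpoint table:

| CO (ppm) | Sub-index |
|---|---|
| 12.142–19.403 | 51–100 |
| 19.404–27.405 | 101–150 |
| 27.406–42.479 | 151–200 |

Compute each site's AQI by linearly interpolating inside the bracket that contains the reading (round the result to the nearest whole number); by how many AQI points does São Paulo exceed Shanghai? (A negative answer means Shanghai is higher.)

116

São Paulo: row 27.406–42.479 (AQI 151–200). (200−151)·(33.919−27.406)/(42.479−27.406) + 151 = 49·6.513/15.073 + 151 ≈ 172.17 → 172.
Dhaka: row 12.142–19.403 (AQI 51–100). (100−51)·(17.590−12.142)/(19.403−12.142) + 51 = 49·5.448/7.261 + 51 ≈ 87.77 → 88.
Mexico City: 22.801 lies in 19.404–27.405, so I_lo=101, I_hi=150, C_lo=19.404, C_hi=27.405.
(150−101)/(27.405−19.404) × (22.801−19.404) + 101 = 49/8.001 × 3.397 + 101 ≈ 121.80 → 122.
Shanghai: 12.890 lies in 12.142–19.403, so I_lo=51, I_hi=100, C_lo=12.142, C_hi=19.403.
(100−51)/(19.403−12.142) × (12.890−12.142) + 51 = 49/7.261 × 0.748 + 51 ≈ 56.05 → 56.
Jakarta: row 19.404–27.405 (AQI 101–150). (150−101)·(25.995−19.404)/(27.405−19.404) + 101 = 49·6.591/8.001 + 101 ≈ 141.36 → 141.
AQIs: São Paulo=172, Dhaka=88, Mexico City=122, Shanghai=56, Jakarta=141. São Paulo (172) − Shanghai (56) = 116.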